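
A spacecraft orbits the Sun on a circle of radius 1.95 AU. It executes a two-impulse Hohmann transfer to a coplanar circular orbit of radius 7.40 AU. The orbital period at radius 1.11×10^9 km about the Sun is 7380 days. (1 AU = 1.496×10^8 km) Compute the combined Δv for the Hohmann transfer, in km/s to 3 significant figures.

From Kepler's third law T² = 4π²r³/μ at r = 1.11×10^9 km, T = 7380 days = 7380 × 86400 s = 6.37632×10^8 s: μ = 4π²r³/T² = 1.32797×10^11 km³/s².
In km: r₁ = 1.95 × 1.496×10^8 = 2.9172×10^8 km; r₂ = 7.40 × 1.496×10^8 = 1.10704×10^9 km.
Semi-major axis of the transfer orbit: a_t = (2.9172×10^8 + 1.10704×10^9)/2 = 6.9938×10^8 km.
At r₁ the circular-orbit speed is v₁ = √(μ/r₁) = 21.336 km/s.
On the transfer ellipse at r₁, vis-viva gives v_p = √[μ(2/r₁ − 1/a_t)] = 26.843 km/s.
First burn Δv₁ = |v_p − v₁| = 5.507 km/s.
At r₂, v₂ = √(μ/r₂) = 10.9525 km/s.
Transfer-orbit speed at r₂: v_a = √[μ(2/r₂ − 1/a_t)] = 7.07358 km/s.
Second burn Δv₂ = |v₂ − v_a| = 3.879 km/s.
Total Δv = Δv₁ + Δv₂ = 9.386 km/s.

Δv = 9.39 km/s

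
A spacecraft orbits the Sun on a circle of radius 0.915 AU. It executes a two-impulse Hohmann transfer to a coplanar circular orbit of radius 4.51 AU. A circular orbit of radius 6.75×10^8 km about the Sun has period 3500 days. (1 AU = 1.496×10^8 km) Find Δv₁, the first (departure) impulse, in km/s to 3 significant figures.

Δv₁ = 9.01 km/s

From Kepler's third law T² = 4π²r³/μ at r = 6.75×10^8 km, T = 3500 days = 3500 × 86400 s = 3.024×10^8 s: μ = 4π²r³/T² = 1.32772×10^11 km³/s².
In km: r₁ = 0.915 × 1.496×10^8 = 1.36884×10^8 km; r₂ = 4.51 × 1.496×10^8 = 6.74696×10^8 km.
Transfer-ellipse semi-major axis a_t = (r₁ + r₂)/2 = (1.36884×10^8 + 6.74696×10^8)/2 = 4.0579×10^8 km.
Circular speed at r = 1.36884×10^8 km: v_c = √(μ/r) = 31.144 km/s.
Transfer-orbit speed at the same r (vis-viva, a = a_t): v_t = √[μ(2/r − 1/a_t)] = 40.159 km/s.
Δv₁ = |v_t − v_c| = |40.159 − 31.144| = 9.015 km/s.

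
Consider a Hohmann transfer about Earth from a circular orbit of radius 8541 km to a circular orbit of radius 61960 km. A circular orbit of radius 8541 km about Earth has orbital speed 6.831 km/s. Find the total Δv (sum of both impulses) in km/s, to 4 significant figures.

Δv = 3.513 km/s

From the circular-orbit relation v² = μ/r at r = 8541 km: μ = v²r = (6.831)² × 8541 = 3.98545×10^5 km³/s².
Semi-major axis of the transfer orbit: a_t = (8541 + 61960)/2 = 35250.5 km.
At r₁ the circular-orbit speed is v₁ = √(μ/r₁) = 6.831 km/s.
On the transfer ellipse at r₁, vis-viva gives v_p = √[μ(2/r₁ − 1/a_t)] = 9.056 km/s.
First burn Δv₁ = |v_p − v₁| = 2.225 km/s.
At r₂, v₂ = √(μ/r₂) = 2.536 km/s.
Transfer-orbit speed at r₂: v_a = √[μ(2/r₂ − 1/a_t)] = 1.248 km/s.
Second burn Δv₂ = |v₂ − v_a| = 1.288 km/s.
Total Δv = Δv₁ + Δv₂ = 3.513 km/s.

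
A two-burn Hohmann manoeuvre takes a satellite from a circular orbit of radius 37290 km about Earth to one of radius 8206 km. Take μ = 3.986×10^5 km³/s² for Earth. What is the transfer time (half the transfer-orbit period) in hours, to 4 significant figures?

Transfer-ellipse semi-major axis a_t = (r₁ + r₂)/2 = (37290 + 8206)/2 = 22748 km.
By Kepler's third law the transfer-orbit period is T = 2π√(a_t³/μ), so t = T/2 = 17070 s.
Converting: 17070 s ÷ 3600 s/hour = 4.742 hours.

t = 4.742 hours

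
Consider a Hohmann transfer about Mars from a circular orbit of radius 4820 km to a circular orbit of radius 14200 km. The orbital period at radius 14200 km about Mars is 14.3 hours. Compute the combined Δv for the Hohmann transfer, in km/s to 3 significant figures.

Δv = 1.16 km/s

From Kepler's third law T² = 4π²r³/μ at r = 14200 km, T = 14.3 hours = 14.3 × 3600 s = 51480 s: μ = 4π²r³/T² = 42652.8 km³/s².
Semi-major axis of the transfer orbit: a_t = (4820 + 14200)/2 = 9510 km.
At r₁ the circular-orbit speed is v₁ = √(μ/r₁) = 2.97475 km/s.
Transfer-orbit speed at r₁ (vis-viva equation): v_p = √[μ(2/r₁ − 1/a_t)] = 3.63500 km/s.
First burn Δv₁ = |v_p − v₁| = 0.66025 km/s.
At r₂, v₂ = √(μ/r₂) = 1.73312 km/s.
Transfer-orbit speed at r₂: v_a = √[μ(2/r₂ − 1/a_t)] = 1.23385 km/s.
Second burn Δv₂ = |v₂ − v_a| = 0.49927 km/s.
Total Δv = Δv₁ + Δv₂ = 1.160 km/s.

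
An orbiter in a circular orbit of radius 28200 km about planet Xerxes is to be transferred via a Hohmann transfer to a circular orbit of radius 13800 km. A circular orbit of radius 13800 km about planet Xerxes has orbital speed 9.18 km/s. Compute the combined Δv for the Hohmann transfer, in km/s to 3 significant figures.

Δv = 2.67 km/s

From the circular-orbit relation v² = μ/r at r = 13800 km: μ = v²r = (9.18)² × 13800 = 1.16296×10^6 km³/s².
Semi-major axis of the transfer orbit: a_t = (28200 + 13800)/2 = 21000 km.
At r₁ the circular-orbit speed is v₁ = √(μ/r₁) = 6.422 km/s.
On the transfer ellipse at r₁, vis-viva equation gives v_a = √[μ(2/r₁ − 1/a_t)] = 5.206 km/s.
First burn Δv₁ = |v_a − v₁| = 1.216 km/s.
At r₂, v₂ = √(μ/r₂) = 9.1800 km/s.
Transfer-orbit speed at r₂: v_p = √[μ(2/r₂ − 1/a_t)] = 10.638 km/s.
Second burn Δv₂ = |v₂ − v_p| = 1.458 km/s.
Total Δv = Δv₁ + Δv₂ = 2.674 km/s.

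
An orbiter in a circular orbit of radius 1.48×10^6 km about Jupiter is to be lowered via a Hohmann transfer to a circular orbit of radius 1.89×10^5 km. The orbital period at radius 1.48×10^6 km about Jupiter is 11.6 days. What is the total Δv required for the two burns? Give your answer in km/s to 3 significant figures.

Δv = 13.5 km/s

From Kepler's third law T² = 4π²r³/μ at r = 1.48×10^6 km, T = 11.6 days = 11.6 × 86400 s = 1.00224×10^6 s: μ = 4π²r³/T² = 1.27409×10^8 km³/s².
Semi-major axis of the transfer orbit: a_t = (1.480×10^6 + 1.890×10^5)/2 = 8.345×10^5 km.
At r₁ the circular-orbit speed is v₁ = √(μ/r₁) = 9.2783 km/s.
On the transfer ellipse at r₁, vis-viva gives v_a = √[μ(2/r₁ − 1/a_t)] = 4.4156 km/s.
First burn Δv₁ = |v_a − v₁| = 4.863 km/s.
At r₂, v₂ = √(μ/r₂) = 25.964 km/s.
Transfer-orbit speed at r₂: v_p = √[μ(2/r₂ − 1/a_t)] = 34.577 km/s.
Second burn Δv₂ = |v₂ − v_p| = 8.613 km/s.
Δv = Δv₁ + Δv₂ = 4.863 + 8.613 = 13.48 km/s.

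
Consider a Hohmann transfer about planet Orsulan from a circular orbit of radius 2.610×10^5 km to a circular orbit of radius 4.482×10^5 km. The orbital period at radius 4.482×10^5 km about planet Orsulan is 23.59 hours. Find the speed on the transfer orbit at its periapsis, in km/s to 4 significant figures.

From Kepler's third law T² = 4π²r³/μ at r = 4.482×10^5 km, T = 23.59 hours = 23.59 × 3600 s = 84924 s: μ = 4π²r³/T² = 4.92850×10^8 km³/s².
The Hohmann ellipse has a_t = (r₁ + r₂)/2 = 3.546×10^5 km.
At periapsis, r = 2.610×10^5 km.
Applying v² = μ(2/r − 1/a_t): v = 48.85 km/s.

v = 48.85 km/s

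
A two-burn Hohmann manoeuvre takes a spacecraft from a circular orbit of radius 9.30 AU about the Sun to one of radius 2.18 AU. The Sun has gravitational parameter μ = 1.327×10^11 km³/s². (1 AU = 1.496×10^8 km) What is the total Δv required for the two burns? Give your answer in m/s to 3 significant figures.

In km: r₁ = 9.30 × 1.496×10^8 = 1.39128×10^9 km; r₂ = 2.18 × 1.496×10^8 = 3.26128×10^8 km.
Semi-major axis of the transfer orbit: a_t = (1.39128×10^9 + 3.26128×10^8)/2 = 8.58704×10^8 km.
Circular speed at r₁: v₁ = √(μ/r₁) = √(1.327×10^11/1.39128×10^9) = 9.7663 km/s.
On the transfer ellipse at r₁, vis-viva gives v_a = √[μ(2/r₁ − 1/a_t)] = 6.0187 km/s.
First burn Δv₁ = |v_a − v₁| = 3.748 km/s.
Circular speed at r₂: v₂ = √(μ/r₂) = 20.172 km/s.
Transfer-orbit speed at r₂: v_p = √[μ(2/r₂ − 1/a_t)] = 25.676 km/s.
Second burn Δv₂ = |v₂ − v_p| = 5.504 km/s.
Total Δv = Δv₁ + Δv₂ = 9.252 km/s.

Δv = 9250 m/s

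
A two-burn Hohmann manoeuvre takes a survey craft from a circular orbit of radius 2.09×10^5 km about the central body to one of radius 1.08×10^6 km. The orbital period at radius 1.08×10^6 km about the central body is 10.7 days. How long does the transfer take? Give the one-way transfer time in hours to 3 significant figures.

From Kepler's third law T² = 4π²r³/μ at r = 1.08×10^6 km, T = 10.7 days = 10.7 × 86400 s = 9.2448×10^5 s: μ = 4π²r³/T² = 5.81883×10^7 km³/s².
Transfer-ellipse semi-major axis a_t = (r₁ + r₂)/2 = (2.090×10^5 + 1.080×10^6)/2 = 6.445×10^5 km.
Transfer time t = π√(a_t³/μ) = π√((6.445×10^5)³ / 5.81883×10^7) = 2.131×10^5 s.
Converting: 2.131×10^5 s ÷ 3600 s/hour = 59.2 hours.

t = 59.2 hours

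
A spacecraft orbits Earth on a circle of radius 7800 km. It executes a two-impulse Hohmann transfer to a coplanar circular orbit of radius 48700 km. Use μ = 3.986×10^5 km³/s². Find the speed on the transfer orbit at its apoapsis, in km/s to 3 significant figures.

v = 1.50 km/s

Transfer-ellipse semi-major axis a_t = (r₁ + r₂)/2 = (7800 + 48700)/2 = 28250 km.
At apoapsis, r = 48700 km.
Vis-viva: v = √[μ(2/r − 1/a_t)] = √[3.986×10^5 × (2/48700 − 1/28250)] = 1.503 km/s.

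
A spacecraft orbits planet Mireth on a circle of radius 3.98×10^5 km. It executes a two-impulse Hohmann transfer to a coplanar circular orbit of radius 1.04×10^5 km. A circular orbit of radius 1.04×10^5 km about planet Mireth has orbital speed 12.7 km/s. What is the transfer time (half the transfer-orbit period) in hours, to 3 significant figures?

From the circular-orbit relation v² = μ/r at r = 1.04×10^5 km: μ = v²r = (12.7)² × 1.04×10^5 = 1.67742×10^7 km³/s².
Transfer-ellipse semi-major axis a_t = (r₁ + r₂)/2 = (3.980×10^5 + 1.040×10^5)/2 = 2.510×10^5 km.
Half the transfer-orbit period gives t = π√(a_t³/μ) = 96460 s.
Converting: 96460 s ÷ 3600 s/hour = 26.8 hours.

t = 26.8 hours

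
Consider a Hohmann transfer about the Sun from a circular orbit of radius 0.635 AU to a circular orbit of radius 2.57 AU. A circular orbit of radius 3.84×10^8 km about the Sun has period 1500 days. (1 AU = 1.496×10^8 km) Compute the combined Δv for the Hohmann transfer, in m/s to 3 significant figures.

From Kepler's third law T² = 4π²r³/μ at r = 3.84×10^8 km, T = 1500 days = 1500 × 86400 s = 1.296×10^8 s: μ = 4π²r³/T² = 1.33089×10^11 km³/s².
In km: r₁ = 0.635 × 1.496×10^8 = 9.4996×10^7 km; r₂ = 2.57 × 1.496×10^8 = 3.84472×10^8 km.
Transfer-ellipse semi-major axis a_t = (r₁ + r₂)/2 = (9.4996×10^7 + 3.84472×10^8)/2 = 2.39734×10^8 km.
At r₁ the circular-orbit speed is v₁ = √(μ/r₁) = 37.430 km/s.
On the transfer ellipse at r₁, vis-viva gives v_p = √[μ(2/r₁ − 1/a_t)] = 47.401 km/s.
First burn Δv₁ = |v_p − v₁| = 9.9710 km/s.
Circular speed at r₂: v₂ = √(μ/r₂) = 18.6054 km/s.
Transfer-orbit speed at r₂: v_a = √[μ(2/r₂ − 1/a_t)] = 11.7119 km/s.
Second burn Δv₂ = |v₂ − v_a| = 6.8935 km/s.
Total Δv = Δv₁ + Δv₂ = 16.86 km/s.

Δv = 16900 m/s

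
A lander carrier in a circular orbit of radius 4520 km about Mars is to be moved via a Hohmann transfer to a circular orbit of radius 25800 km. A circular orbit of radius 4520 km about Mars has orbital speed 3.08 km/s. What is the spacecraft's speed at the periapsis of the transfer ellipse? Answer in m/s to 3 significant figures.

From the circular-orbit relation v² = μ/r at r = 4520 km: μ = v²r = (3.08)² × 4520 = 42878.5 km³/s².
Transfer-ellipse semi-major axis a_t = (r₁ + r₂)/2 = (4520 + 25800)/2 = 15160 km.
The periapsis of the transfer ellipse is at r = 4520 km.
Vis-viva: v = √[μ(2/r − 1/a_t)] = √[42878.5 × (2/4520 − 1/15160)] = 4.018 km/s.

v = 4020 m/s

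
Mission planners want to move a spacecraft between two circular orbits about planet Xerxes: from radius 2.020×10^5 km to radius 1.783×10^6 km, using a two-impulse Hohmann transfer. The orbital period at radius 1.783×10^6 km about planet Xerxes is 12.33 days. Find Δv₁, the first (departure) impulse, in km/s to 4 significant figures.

From Kepler's third law T² = 4π²r³/μ at r = 1.783×10^6 km, T = 12.33 days = 12.33 × 86400 s = 1.065312×10^6 s: μ = 4π²r³/T² = 1.97179×10^8 km³/s².
The Hohmann ellipse has a_t = (r₁ + r₂)/2 = 9.925×10^5 km.
On the circular orbit at r = 2.020×10^5 km, v_c = √(μ/r) = 31.243 km/s.
Transfer-orbit speed at the same r (vis-viva, a = a_t): v_t = √[μ(2/r − 1/a_t)] = 41.876 km/s.
Δv₁ = |v_t − v_c| = |41.876 − 31.243| = 10.63 km/s.

Δv₁ = 10.63 km/s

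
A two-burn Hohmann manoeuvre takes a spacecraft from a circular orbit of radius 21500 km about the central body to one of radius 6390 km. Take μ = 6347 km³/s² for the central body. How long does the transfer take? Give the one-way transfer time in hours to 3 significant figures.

The Hohmann ellipse has a_t = (r₁ + r₂)/2 = 13945 km.
Transfer time t = π√(a_t³/μ) = π√((13945)³ / 6347) = 64940 s.
Converting: 64940 s ÷ 3600 s/hour = 18.0 hours.

t = 18.0 hours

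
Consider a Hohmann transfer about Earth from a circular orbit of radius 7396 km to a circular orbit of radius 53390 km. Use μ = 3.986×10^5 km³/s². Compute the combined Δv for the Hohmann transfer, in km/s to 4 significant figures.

Semi-major axis of the transfer orbit: a_t = (7396 + 53390)/2 = 30393 km.
At r₁ the circular-orbit speed is v₁ = √(μ/r₁) = 7.341 km/s.
Transfer-orbit speed at r₁ (vis-viva): v_p = √[μ(2/r₁ − 1/a_t)] = 9.730 km/s.
First burn Δv₁ = |v_p − v₁| = 2.389 km/s.
At r₂, v₂ = √(μ/r₂) = 2.732 km/s.
Transfer-orbit speed at r₂: v_a = √[μ(2/r₂ − 1/a_t)] = 1.348 km/s.
Second burn Δv₂ = |v₂ − v_a| = 1.384 km/s.
Δv = Δv₁ + Δv₂ = 2.389 + 1.384 = 3.773 km/s.

Δv = 3.773 km/s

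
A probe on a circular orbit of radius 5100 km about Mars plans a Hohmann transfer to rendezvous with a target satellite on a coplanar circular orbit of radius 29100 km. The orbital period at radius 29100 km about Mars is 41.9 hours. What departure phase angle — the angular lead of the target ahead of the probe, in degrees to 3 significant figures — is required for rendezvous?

φ = 98.9°

From Kepler's third law T² = 4π²r³/μ at r = 29100 km, T = 41.9 hours = 41.9 × 3600 s = 1.5084×10^5 s: μ = 4π²r³/T² = 42756.8 km³/s².
Semi-major axis of the transfer orbit: a_t = (5100 + 29100)/2 = 17100 km.
Transfer time t = π√(a_t³/μ) = 33974 s.
The target's mean motion on its circular orbit is ω₂ = √(μ/r₂³) = 4.1655×10^-5 rad/s.
Angle swept by the target during transfer: ω₂·t = 1.4152 rad = 81.08°.
Arrival is 180° from departure on the ellipse, so φ = 180° − 81.08° = 98.9°.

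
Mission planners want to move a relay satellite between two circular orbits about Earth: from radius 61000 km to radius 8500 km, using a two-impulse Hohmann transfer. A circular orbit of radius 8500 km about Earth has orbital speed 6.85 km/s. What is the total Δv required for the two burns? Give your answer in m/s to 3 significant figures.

Δv = 3520 m/s

From the circular-orbit relation v² = μ/r at r = 8500 km: μ = v²r = (6.85)² × 8500 = 3.98841×10^5 km³/s².
The Hohmann ellipse has a_t = (r₁ + r₂)/2 = 34750 km.
At r₁ the circular-orbit speed is v₁ = √(μ/r₁) = 2.557 km/s.
On the transfer ellipse at r₁, vis-viva equation gives v_a = √[μ(2/r₁ − 1/a_t)] = 1.265 km/s.
First burn Δv₁ = |v_a − v₁| = 1.292 km/s.
Circular speed at r₂: v₂ = √(μ/r₂) = 6.850 km/s.
Transfer-orbit speed at r₂: v_p = √[μ(2/r₂ − 1/a_t)] = 9.076 km/s.
Second burn Δv₂ = |v₂ − v_p| = 2.226 km/s.
Δv = Δv₁ + Δv₂ = 1.292 + 2.226 = 3.518 km/s.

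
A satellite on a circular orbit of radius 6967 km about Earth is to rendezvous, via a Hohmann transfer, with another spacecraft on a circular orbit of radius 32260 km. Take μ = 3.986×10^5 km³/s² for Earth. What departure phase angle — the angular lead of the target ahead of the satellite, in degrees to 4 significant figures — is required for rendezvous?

φ = 94.67°

The Hohmann ellipse has a_t = (r₁ + r₂)/2 = 19613.5 km.
Transfer time t = π√(a_t³/μ) = 13668 s.
The target's mean motion on its circular orbit is ω₂ = √(μ/r₂³) = 1.0896×10^-4 rad/s.
Angle swept by the target during transfer: ω₂·t = 1.4893 rad = 85.33°.
Arrival is 180° from departure on the ellipse, so φ = 180° − 85.33° = 94.67°.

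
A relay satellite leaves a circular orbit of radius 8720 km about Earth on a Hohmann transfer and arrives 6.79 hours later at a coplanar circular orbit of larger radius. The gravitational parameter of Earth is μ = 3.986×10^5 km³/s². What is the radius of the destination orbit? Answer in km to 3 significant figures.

r₂ = 49100 km

Transfer time t = 6.79 hours = 24444 s, and t = π√(a_t³/μ).
So a_t = (μ t²/π²)^(1/3) = (3.986×10^5 × (24444)² / π²)^(1/3) = 28898 km.
Since a_t = (r₁ + r₂)/2, r₂ = 2a_t − r₁ = 2×28898 − 8720 = 49076 km.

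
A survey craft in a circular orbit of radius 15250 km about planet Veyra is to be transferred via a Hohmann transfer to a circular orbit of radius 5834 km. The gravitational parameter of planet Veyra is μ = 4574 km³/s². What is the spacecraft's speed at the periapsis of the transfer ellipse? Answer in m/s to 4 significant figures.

v = 1065 m/s

The Hohmann ellipse has a_t = (r₁ + r₂)/2 = 10542 km.
The periapsis of the transfer ellipse is at r = 5834 km.
From the vis-viva equation, v = √[μ(2/r − 1/a_t)] = 1.065 km/s.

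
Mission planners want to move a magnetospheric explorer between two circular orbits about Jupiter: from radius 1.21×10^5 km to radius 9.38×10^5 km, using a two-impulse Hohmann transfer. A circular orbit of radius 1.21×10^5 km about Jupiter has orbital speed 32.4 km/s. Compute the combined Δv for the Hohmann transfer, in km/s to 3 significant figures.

From the circular-orbit relation v² = μ/r at r = 1.21×10^5 km: μ = v²r = (32.4)² × 1.21×10^5 = 1.27021×10^8 km³/s².
Transfer-ellipse semi-major axis a_t = (r₁ + r₂)/2 = (1.210×10^5 + 9.380×10^5)/2 = 5.295×10^5 km.
Circular speed at r₁: v₁ = √(μ/r₁) = √(1.27021×10^8/1.210×10^5) = 32.400 km/s.
Transfer-orbit speed at r₁ (v² = μ(2/r − 1/a)): v_p = √[μ(2/r₁ − 1/a_t)] = 43.123 km/s.
First burn Δv₁ = |v_p − v₁| = 10.723 km/s.
At r₂, v₂ = √(μ/r₂) = 11.63687 km/s.
Transfer-orbit speed at r₂: v_a = √[μ(2/r₂ − 1/a_t)] = 5.562832 km/s.
Second burn Δv₂ = |v₂ − v_a| = 6.0740 km/s.
Total Δv = Δv₁ + Δv₂ = 16.80 km/s.

Δv = 16.8 km/s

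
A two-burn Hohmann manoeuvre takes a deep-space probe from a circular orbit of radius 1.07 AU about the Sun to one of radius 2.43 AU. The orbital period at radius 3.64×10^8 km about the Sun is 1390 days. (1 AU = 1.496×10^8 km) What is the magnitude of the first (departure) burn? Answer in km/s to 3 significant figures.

Δv₁ = 5.12 km/s

From Kepler's third law T² = 4π²r³/μ at r = 3.64×10^8 km, T = 1390 days = 1390 × 86400 s = 1.20096×10^8 s: μ = 4π²r³/T² = 1.32010×10^11 km³/s².
In km: r₁ = 1.07 × 1.496×10^8 = 1.60072×10^8 km; r₂ = 2.43 × 1.496×10^8 = 3.63528×10^8 km.
The Hohmann ellipse has a_t = (r₁ + r₂)/2 = 2.618×10^8 km.
On the circular orbit at r = 1.60072×10^8 km, v_c = √(μ/r) = 28.717 km/s.
Transfer-orbit speed at the same r (vis-viva, a = a_t): v_t = √[μ(2/r − 1/a_t)] = 33.840 km/s.
Δv₁ = |v_t − v_c| = |33.840 − 28.717| = 5.123 km/s.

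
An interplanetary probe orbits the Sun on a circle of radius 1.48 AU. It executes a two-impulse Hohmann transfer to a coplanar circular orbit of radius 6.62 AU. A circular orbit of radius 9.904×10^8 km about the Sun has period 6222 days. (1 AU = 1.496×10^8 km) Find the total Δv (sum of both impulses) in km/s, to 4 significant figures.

Δv = 11.40 km/s

From Kepler's third law T² = 4π²r³/μ at r = 9.904×10^8 km, T = 6222 days = 6222 × 86400 s = 5.375808×10^8 s: μ = 4π²r³/T² = 1.32710×10^11 km³/s².
In km: r₁ = 1.48 × 1.496×10^8 = 2.21408×10^8 km; r₂ = 6.62 × 1.496×10^8 = 9.90352×10^8 km.
Semi-major axis of the transfer orbit: a_t = (2.21408×10^8 + 9.90352×10^8)/2 = 6.0588×10^8 km.
Circular speed at r₁: v₁ = √(μ/r₁) = √(1.32710×10^11/2.21408×10^8) = 24.4825 km/s.
On the transfer ellipse at r₁, v² = μ(2/r − 1/a) gives v_p = √[μ(2/r₁ − 1/a_t)] = 31.3009 km/s.
First burn Δv₁ = |v_p − v₁| = 6.818 km/s.
At r₂, v₂ = √(μ/r₂) = 11.576 km/s.
Transfer-orbit speed at r₂: v_a = √[μ(2/r₂ − 1/a_t)] = 6.9978 km/s.
Second burn Δv₂ = |v₂ − v_a| = 4.578 km/s.
Total Δv = Δv₁ + Δv₂ = 11.40 km/s.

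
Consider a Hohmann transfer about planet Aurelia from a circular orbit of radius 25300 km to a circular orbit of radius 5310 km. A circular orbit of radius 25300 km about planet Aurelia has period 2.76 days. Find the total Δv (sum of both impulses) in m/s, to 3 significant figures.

From Kepler's third law T² = 4π²r³/μ at r = 25300 km, T = 2.76 days = 2.76 × 86400 s = 2.38464×10^5 s: μ = 4π²r³/T² = 11242.8 km³/s².
The Hohmann ellipse has a_t = (r₁ + r₂)/2 = 15305 km.
At r₁ the circular-orbit speed is v₁ = √(μ/r₁) = 0.66662 km/s.
Transfer-orbit speed at r₁ (v² = μ(2/r − 1/a)): v_a = √[μ(2/r₁ − 1/a_t)] = 0.39265 km/s.
First burn Δv₁ = |v_a − v₁| = 0.2740 km/s.
Circular speed at r₂: v₂ = √(μ/r₂) = 1.4551 km/s.
Transfer-orbit speed at r₂: v_p = √[μ(2/r₂ − 1/a_t)] = 1.8708 km/s.
Second burn Δv₂ = |v₂ − v_p| = 0.4157 km/s.
Total Δv = Δv₁ + Δv₂ = 0.6897 km/s.

Δv = 690 m/s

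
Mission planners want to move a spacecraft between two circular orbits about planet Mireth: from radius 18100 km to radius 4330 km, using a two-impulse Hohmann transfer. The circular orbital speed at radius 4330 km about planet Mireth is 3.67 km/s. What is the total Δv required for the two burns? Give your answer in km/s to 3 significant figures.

Δv = 1.67 km/s

From the circular-orbit relation v² = μ/r at r = 4330 km: μ = v²r = (3.67)² × 4330 = 58320.3 km³/s².
Semi-major axis of the transfer orbit: a_t = (18100 + 4330)/2 = 11215 km.
Circular speed at r₁: v₁ = √(μ/r₁) = √(58320.3/18100) = 1.79503 km/s.
Transfer-orbit speed at r₁ (vis-viva equation): v_a = √[μ(2/r₁ − 1/a_t)] = 1.11536 km/s.
First burn Δv₁ = |v_a − v₁| = 0.6797 km/s.
At r₂, v₂ = √(μ/r₂) = 3.6700 km/s.
Transfer-orbit speed at r₂: v_p = √[μ(2/r₂ − 1/a_t)] = 4.6624 km/s.
Second burn Δv₂ = |v₂ − v_p| = 0.9924 km/s.
Δv = Δv₁ + Δv₂ = 0.6797 + 0.9924 = 1.672 km/s.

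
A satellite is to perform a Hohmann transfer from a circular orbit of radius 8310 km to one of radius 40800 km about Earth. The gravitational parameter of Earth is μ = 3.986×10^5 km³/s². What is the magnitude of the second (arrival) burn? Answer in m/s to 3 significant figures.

Transfer-ellipse semi-major axis a_t = (r₁ + r₂)/2 = (8310 + 40800)/2 = 24555 km.
Circular speed at r = 40800 km: v_c = √(μ/r) = 3.1256 km/s.
Vis-viva on the transfer ellipse at r = 40800 km gives v_t = √[μ(2/r − 1/a_t)] = 1.8183 km/s.
Δv₂ = |v_t − v_c| = |1.8183 − 3.1256| = 1.307 km/s.

Δv₂ = 1310 m/s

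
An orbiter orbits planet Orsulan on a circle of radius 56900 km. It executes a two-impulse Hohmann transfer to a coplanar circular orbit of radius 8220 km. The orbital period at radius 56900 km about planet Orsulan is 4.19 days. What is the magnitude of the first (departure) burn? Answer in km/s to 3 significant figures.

From Kepler's third law T² = 4π²r³/μ at r = 56900 km, T = 4.19 days = 4.19 × 86400 s = 3.62016×10^5 s: μ = 4π²r³/T² = 55493.4 km³/s².
The Hohmann ellipse has a_t = (r₁ + r₂)/2 = 32560 km.
On the circular orbit at r = 56900 km, v_c = √(μ/r) = 0.9876 km/s.
Transfer-orbit speed at the same r (vis-viva, a = a_t): v_t = √[μ(2/r − 1/a_t)] = 0.4962 km/s.
Δv₁ = |v_t − v_c| = |0.4962 − 0.9876| = 0.4914 km/s.

Δv₁ = 0.491 km/s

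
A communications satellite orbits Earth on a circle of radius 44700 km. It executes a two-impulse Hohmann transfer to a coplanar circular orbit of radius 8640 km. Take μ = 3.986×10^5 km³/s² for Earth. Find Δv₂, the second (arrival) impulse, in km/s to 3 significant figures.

Semi-major axis of the transfer orbit: a_t = (44700 + 8640)/2 = 26670 km.
Circular speed at r = 8640 km: v_c = √(μ/r) = 6.792 km/s.
Transfer-orbit speed at the same r (vis-viva, a = a_t): v_t = √[μ(2/r − 1/a_t)] = 8.793 km/s.
Δv₂ = |v_t − v_c| = |8.793 − 6.792| = 2.001 km/s.

Δv₂ = 2.00 km/s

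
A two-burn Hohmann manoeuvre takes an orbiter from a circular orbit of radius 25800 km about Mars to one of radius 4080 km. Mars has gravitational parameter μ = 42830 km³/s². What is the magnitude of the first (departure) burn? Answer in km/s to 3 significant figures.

The Hohmann ellipse has a_t = (r₁ + r₂)/2 = 14940 km.
Circular speed at r = 25800 km: v_c = √(μ/r) = 1.2884 km/s.
Transfer-orbit speed at the same r (vis-viva, a = a_t): v_t = √[μ(2/r − 1/a_t)] = 0.67332 km/s.
Δv₁ = |v_t − v_c| = |0.67332 − 1.2884| = 0.6151 km/s.

Δv₁ = 0.615 km/s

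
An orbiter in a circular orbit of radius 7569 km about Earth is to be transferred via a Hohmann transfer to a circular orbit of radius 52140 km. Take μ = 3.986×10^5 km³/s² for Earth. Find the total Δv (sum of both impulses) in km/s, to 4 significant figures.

Δv = 3.706 km/s

The Hohmann ellipse has a_t = (r₁ + r₂)/2 = 29854.5 km.
At r₁ the circular-orbit speed is v₁ = √(μ/r₁) = 7.257 km/s.
On the transfer ellipse at r₁, vis-viva gives v_p = √[μ(2/r₁ − 1/a_t)] = 9.590 km/s.
First burn Δv₁ = |v_p − v₁| = 2.333 km/s.
Circular speed at r₂: v₂ = √(μ/r₂) = 2.765 km/s.
Transfer-orbit speed at r₂: v_a = √[μ(2/r₂ − 1/a_t)] = 1.392 km/s.
Second burn Δv₂ = |v₂ − v_a| = 1.373 km/s.
Δv = Δv₁ + Δv₂ = 2.333 + 1.373 = 3.706 km/s.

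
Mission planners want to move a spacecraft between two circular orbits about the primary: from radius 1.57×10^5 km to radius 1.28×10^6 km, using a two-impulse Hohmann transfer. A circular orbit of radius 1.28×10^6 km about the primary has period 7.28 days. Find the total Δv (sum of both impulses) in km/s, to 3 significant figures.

Δv = 19.0 km/s

From Kepler's third law T² = 4π²r³/μ at r = 1.28×10^6 km, T = 7.28 days = 7.28 × 86400 s = 6.28992×10^5 s: μ = 4π²r³/T² = 2.09266×10^8 km³/s².
Transfer-ellipse semi-major axis a_t = (r₁ + r₂)/2 = (1.570×10^5 + 1.280×10^6)/2 = 7.185×10^5 km.
At r₁ the circular-orbit speed is v₁ = √(μ/r₁) = 36.51 km/s.
Transfer-orbit speed at r₁ (vis-viva): v_p = √[μ(2/r₁ − 1/a_t)] = 48.73 km/s.
First burn Δv₁ = |v_p − v₁| = 12.22 km/s.
At r₂, v₂ = √(μ/r₂) = 12.786 km/s.
Transfer-orbit speed at r₂: v_a = √[μ(2/r₂ − 1/a_t)] = 5.9770 km/s.
Second burn Δv₂ = |v₂ − v_a| = 6.809 km/s.
Total Δv = Δv₁ + Δv₂ = 19.03 km/s.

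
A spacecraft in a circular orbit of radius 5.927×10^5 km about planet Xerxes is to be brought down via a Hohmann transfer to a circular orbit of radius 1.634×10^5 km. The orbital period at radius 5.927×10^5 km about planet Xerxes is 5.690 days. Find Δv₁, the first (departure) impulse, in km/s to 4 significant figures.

From Kepler's third law T² = 4π²r³/μ at r = 5.927×10^5 km, T = 5.690 days = 5.690 × 86400 s = 4.91616×10^5 s: μ = 4π²r³/T² = 3.40105×10^7 km³/s².
The Hohmann ellipse has a_t = (r₁ + r₂)/2 = 3.7805×10^5 km.
Circular speed at r = 5.927×10^5 km: v_c = √(μ/r) = 7.575 km/s.
Vis-viva on the transfer ellipse at r = 5.927×10^5 km gives v_t = √[μ(2/r − 1/a_t)] = 4.980 km/s.
Δv₁ = |v_t − v_c| = |4.980 − 7.575| = 2.595 km/s.

Δv₁ = 2.595 km/s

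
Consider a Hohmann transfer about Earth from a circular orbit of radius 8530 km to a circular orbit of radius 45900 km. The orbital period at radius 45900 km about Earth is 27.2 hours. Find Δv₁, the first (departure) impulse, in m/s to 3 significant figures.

Δv₁ = 2040 m/s

From Kepler's third law T² = 4π²r³/μ at r = 45900 km, T = 27.2 hours = 27.2 × 3600 s = 97920 s: μ = 4π²r³/T² = 3.98158×10^5 km³/s².
Semi-major axis of the transfer orbit: a_t = (8530 + 45900)/2 = 27215 km.
On the circular orbit at r = 8530 km, v_c = √(μ/r) = 6.832 km/s.
Transfer-orbit speed at the same r (vis-viva, a = a_t): v_t = √[μ(2/r − 1/a_t)] = 8.873 km/s.
Δv₁ = |v_t − v_c| = |8.873 − 6.832| = 2.041 km/s.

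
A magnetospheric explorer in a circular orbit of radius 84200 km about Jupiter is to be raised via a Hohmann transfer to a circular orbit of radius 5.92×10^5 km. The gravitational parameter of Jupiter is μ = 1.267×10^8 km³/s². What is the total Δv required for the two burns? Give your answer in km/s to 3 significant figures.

Δv = 19.9 km/s

The Hohmann ellipse has a_t = (r₁ + r₂)/2 = 3.381×10^5 km.
Circular speed at r₁: v₁ = √(μ/r₁) = √(1.267×10^8/84200) = 38.79 km/s.
Transfer-orbit speed at r₁ (vis-viva equation): v_p = √[μ(2/r₁ − 1/a_t)] = 51.33 km/s.
First burn Δv₁ = |v_p − v₁| = 12.54 km/s.
At r₂, v₂ = √(μ/r₂) = 14.63 km/s.
Transfer-orbit speed at r₂: v_a = √[μ(2/r₂ − 1/a_t)] = 7.301 km/s.
Second burn Δv₂ = |v₂ − v_a| = 7.329 km/s.
Total Δv = Δv₁ + Δv₂ = 19.87 km/s.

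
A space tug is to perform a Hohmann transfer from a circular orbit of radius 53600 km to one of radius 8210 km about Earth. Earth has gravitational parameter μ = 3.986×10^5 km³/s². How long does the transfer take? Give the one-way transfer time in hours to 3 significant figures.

t = 7.51 hours

The Hohmann ellipse has a_t = (r₁ + r₂)/2 = 30905 km.
Transfer time t = π√(a_t³/μ) = π√((30905)³ / 3.986×10^5) = 27030 s.
Converting: 27030 s ÷ 3600 s/hour = 7.51 hours.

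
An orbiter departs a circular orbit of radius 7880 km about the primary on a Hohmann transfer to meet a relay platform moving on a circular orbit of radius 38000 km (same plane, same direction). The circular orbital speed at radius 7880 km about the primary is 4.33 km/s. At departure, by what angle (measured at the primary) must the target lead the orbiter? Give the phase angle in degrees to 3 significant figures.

From the circular-orbit relation v² = μ/r at r = 7880 km: μ = v²r = (4.33)² × 7880 = 1.47741×10^5 km³/s².
The Hohmann ellipse has a_t = (r₁ + r₂)/2 = 22940 km.
Transfer time t = π√(a_t³/μ) = 28398 s.
Target angular speed ω₂ = √(μ/r₂³) = 5.1889×10^-5 rad/s.
Angle swept by the target during transfer: ω₂·t = 1.4735 rad = 84.43°.
The orbiter traverses 180° on the transfer ellipse, so the target must lead by 180° − 84.43° = 95.6°.

φ = 95.6°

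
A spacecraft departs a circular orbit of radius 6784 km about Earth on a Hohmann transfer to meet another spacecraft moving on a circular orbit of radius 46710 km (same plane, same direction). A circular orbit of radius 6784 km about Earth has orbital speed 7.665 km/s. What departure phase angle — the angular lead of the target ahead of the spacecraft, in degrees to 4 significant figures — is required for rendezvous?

φ = 102.0°

From the circular-orbit relation v² = μ/r at r = 6784 km: μ = v²r = (7.665)² × 6784 = 3.98575×10^5 km³/s².
The Hohmann ellipse has a_t = (r₁ + r₂)/2 = 26747 km.
The half-period of the transfer ellipse is t = π√(a_t³/μ) = 21767.4 s.
Target angular speed ω₂ = √(μ/r₂³) = 6.25375×10^-5 rad/s.
Angle swept by the target during transfer: ω₂·t = 1.3613 rad = 78.00°.
The spacecraft traverses 180° on the transfer ellipse, so the target must lead by 180° − 78.00° = 102.0°.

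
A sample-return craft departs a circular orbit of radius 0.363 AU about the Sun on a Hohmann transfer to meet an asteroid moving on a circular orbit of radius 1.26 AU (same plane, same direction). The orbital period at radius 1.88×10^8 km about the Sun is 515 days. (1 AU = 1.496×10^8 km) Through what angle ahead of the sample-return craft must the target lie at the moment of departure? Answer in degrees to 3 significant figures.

φ = 87.0°

From Kepler's third law T² = 4π²r³/μ at r = 1.88×10^8 km, T = 515 days = 515 × 86400 s = 4.4496×10^7 s: μ = 4π²r³/T² = 1.32493×10^11 km³/s².
In km: r₁ = 0.363 × 1.496×10^8 = 5.43048×10^7 km; r₂ = 1.26 × 1.496×10^8 = 1.88496×10^8 km.
Semi-major axis of the transfer orbit: a_t = (5.43048×10^7 + 1.88496×10^8)/2 = 1.214004×10^8 km.
Transfer time t = π√(a_t³/μ) = 1.1545×10^7 s.
Target angular speed ω₂ = √(μ/r₂³) = 1.4065×10^-7 rad/s.
Angle swept by the target during transfer: ω₂·t = 1.6238 rad = 93.04°.
The sample-return craft traverses 180° on the transfer ellipse, so the target must lead by 180° − 93.04° = 87.0°.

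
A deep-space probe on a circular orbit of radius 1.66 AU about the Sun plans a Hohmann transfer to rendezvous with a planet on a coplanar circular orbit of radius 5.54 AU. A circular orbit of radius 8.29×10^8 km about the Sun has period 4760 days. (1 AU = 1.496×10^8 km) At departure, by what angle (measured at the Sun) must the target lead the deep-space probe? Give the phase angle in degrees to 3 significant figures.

From Kepler's third law T² = 4π²r³/μ at r = 8.29×10^8 km, T = 4760 days = 4760 × 86400 s = 4.11264×10^8 s: μ = 4π²r³/T² = 1.32979×10^11 km³/s².
In km: r₁ = 1.66 × 1.496×10^8 = 2.48336×10^8 km; r₂ = 5.54 × 1.496×10^8 = 8.28784×10^8 km.
Semi-major axis of the transfer orbit: a_t = (2.48336×10^8 + 8.28784×10^8)/2 = 5.3856×10^8 km.
The half-period of the transfer ellipse is t = π√(a_t³/μ) = 1.077×10^8 s.
The target's mean motion on its circular orbit is ω₂ = √(μ/r₂³) = 1.528×10^-8 rad/s.
Angle swept by the target during transfer: ω₂·t = 1.6457 rad = 94.29°.
Arrival is 180° from departure on the ellipse, so φ = 180° − 94.29° = 85.7°.

φ = 85.7°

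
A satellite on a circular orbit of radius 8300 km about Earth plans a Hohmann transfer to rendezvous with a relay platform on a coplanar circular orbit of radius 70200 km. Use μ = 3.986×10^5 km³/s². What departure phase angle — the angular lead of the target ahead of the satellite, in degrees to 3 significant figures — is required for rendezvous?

Semi-major axis of the transfer orbit: a_t = (8300 + 70200)/2 = 39250 km.
The half-period of the transfer ellipse is t = π√(a_t³/μ) = 38694 s.
Target angular speed ω₂ = √(μ/r₂³) = 3.3944×10^-5 rad/s.
Angle swept by the target during transfer: ω₂·t = 1.3134 rad = 75.25°.
Arrival is 180° from departure on the ellipse, so φ = 180° − 75.25° = 105°.

φ = 105°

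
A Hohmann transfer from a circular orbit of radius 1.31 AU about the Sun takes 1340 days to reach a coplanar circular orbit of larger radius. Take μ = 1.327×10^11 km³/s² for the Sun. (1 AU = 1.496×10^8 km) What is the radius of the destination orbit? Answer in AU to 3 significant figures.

In km: r₁ = 1.31 × 1.496×10^8 = 1.95976×10^8 km.
Transfer time t = 1340 days = 1.15776×10^8 s, and t = π√(a_t³/μ).
So a_t = (μ t²/π²)^(1/3) = (1.327×10^11 × (1.15776×10^8)² / π²)^(1/3) = 5.6485×10^8 km.
Since a_t = (r₁ + r₂)/2, r₂ = 2a_t − r₁ = 2×5.6485×10^8 − 1.95976×10^8 = 9.33724×10^8 km.
In AU: r₂ = 9.33724×10^8 / 1.496×10^8 = 6.24 AU.

r₂ = 6.24 AU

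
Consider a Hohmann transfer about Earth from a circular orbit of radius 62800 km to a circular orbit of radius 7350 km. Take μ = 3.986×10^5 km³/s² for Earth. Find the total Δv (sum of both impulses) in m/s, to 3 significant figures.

Transfer-ellipse semi-major axis a_t = (r₁ + r₂)/2 = (62800 + 7350)/2 = 35075 km.
Circular speed at r₁: v₁ = √(μ/r₁) = √(3.986×10^5/62800) = 2.519 km/s.
On the transfer ellipse at r₁, vis-viva equation gives v_a = √[μ(2/r₁ − 1/a_t)] = 1.153 km/s.
First burn Δv₁ = |v_a − v₁| = 1.366 km/s.
Circular speed at r₂: v₂ = √(μ/r₂) = 7.364 km/s.
Transfer-orbit speed at r₂: v_p = √[μ(2/r₂ − 1/a_t)] = 9.854 km/s.
Second burn Δv₂ = |v₂ − v_p| = 2.490 km/s.
Total Δv = Δv₁ + Δv₂ = 3.856 km/s.

Δv = 3860 m/s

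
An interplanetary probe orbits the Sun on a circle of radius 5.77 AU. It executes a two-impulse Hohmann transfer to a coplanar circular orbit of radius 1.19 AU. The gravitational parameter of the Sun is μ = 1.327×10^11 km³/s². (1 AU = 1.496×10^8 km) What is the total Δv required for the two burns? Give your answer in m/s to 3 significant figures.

In km: r₁ = 5.77 × 1.496×10^8 = 8.63192×10^8 km; r₂ = 1.19 × 1.496×10^8 = 1.78024×10^8 km.
Transfer-ellipse semi-major axis a_t = (r₁ + r₂)/2 = (8.63192×10^8 + 1.78024×10^8)/2 = 5.20608×10^8 km.
Circular speed at r₁: v₁ = √(μ/r₁) = √(1.327×10^11/8.63192×10^8) = 12.3989 km/s.
Transfer-orbit speed at r₁ (v² = μ(2/r − 1/a)): v_a = √[μ(2/r₁ − 1/a_t)] = 7.25046 km/s.
First burn Δv₁ = |v_a − v₁| = 5.148 km/s.
At r₂, v₂ = √(μ/r₂) = 27.30211 km/s.
Transfer-orbit speed at r₂: v_p = √[μ(2/r₂ − 1/a_t)] = 35.15560 km/s.
Second burn Δv₂ = |v₂ − v_p| = 7.853 km/s.
Δv = Δv₁ + Δv₂ = 5.148 + 7.853 = 13.00 km/s.

Δv = 13000 m/s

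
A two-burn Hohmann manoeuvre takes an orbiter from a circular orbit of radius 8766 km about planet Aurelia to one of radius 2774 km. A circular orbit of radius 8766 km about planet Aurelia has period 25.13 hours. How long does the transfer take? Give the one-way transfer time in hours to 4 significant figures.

t = 6.710 hours

From Kepler's third law T² = 4π²r³/μ at r = 8766 km, T = 25.13 hours = 25.13 × 3600 s = 90468 s: μ = 4π²r³/T² = 3249.18 km³/s².
The Hohmann ellipse has a_t = (r₁ + r₂)/2 = 5770 km.
Transfer time t = π√(a_t³/μ) = π√((5770)³ / 3249.18) = 24156 s.
Converting: 24156 s ÷ 3600 s/hour = 6.710 hours.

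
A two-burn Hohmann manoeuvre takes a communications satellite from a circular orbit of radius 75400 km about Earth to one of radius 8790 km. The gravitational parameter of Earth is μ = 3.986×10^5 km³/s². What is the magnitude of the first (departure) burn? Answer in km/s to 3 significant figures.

Δv₁ = 1.25 km/s

Semi-major axis of the transfer orbit: a_t = (75400 + 8790)/2 = 42095 km.
Circular speed at r = 75400 km: v_c = √(μ/r) = 2.29923 km/s.
Vis-viva on the transfer ellipse at r = 75400 km gives v_t = √[μ(2/r − 1/a_t)] = 1.05066 km/s.
Δv₁ = |v_t − v_c| = |1.05066 − 2.29923| = 1.249 km/s.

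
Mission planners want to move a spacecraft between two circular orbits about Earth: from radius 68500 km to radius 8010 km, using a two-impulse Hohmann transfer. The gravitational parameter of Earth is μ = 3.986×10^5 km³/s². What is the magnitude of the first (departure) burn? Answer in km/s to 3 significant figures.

The Hohmann ellipse has a_t = (r₁ + r₂)/2 = 38255 km.
Circular speed at r = 68500 km: v_c = √(μ/r) = 2.412 km/s.
Transfer-orbit speed at the same r (vis-viva, a = a_t): v_t = √[μ(2/r − 1/a_t)] = 1.104 km/s.
Δv₁ = |v_t − v_c| = |1.104 − 2.412| = 1.308 km/s.

Δv₁ = 1.31 km/s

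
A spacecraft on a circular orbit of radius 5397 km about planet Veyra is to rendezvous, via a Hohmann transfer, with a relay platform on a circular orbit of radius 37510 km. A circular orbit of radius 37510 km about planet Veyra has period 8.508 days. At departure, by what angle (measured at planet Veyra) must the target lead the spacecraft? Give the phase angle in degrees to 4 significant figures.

φ = 102.1°

From Kepler's third law T² = 4π²r³/μ at r = 37510 km, T = 8.508 days = 8.508 × 86400 s = 7.350912×10^5 s: μ = 4π²r³/T² = 3855.84 km³/s².
Semi-major axis of the transfer orbit: a_t = (5397 + 37510)/2 = 21453.5 km.
Transfer time t = π√(a_t³/μ) = 1.590×10^5 s.
Target angular speed ω₂ = √(μ/r₂³) = 8.547×10^-6 rad/s.
Angle swept by the target during transfer: ω₂·t = 1.359 rad = 77.86°.
The spacecraft traverses 180° on the transfer ellipse, so the target must lead by 180° − 77.86° = 102.1°.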